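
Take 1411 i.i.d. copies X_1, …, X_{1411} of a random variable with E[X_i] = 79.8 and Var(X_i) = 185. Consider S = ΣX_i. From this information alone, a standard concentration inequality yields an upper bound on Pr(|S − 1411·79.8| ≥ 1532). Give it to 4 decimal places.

With mean and variance of each term known, Chebyshev's inequality bounds the deviation of the sum (or sample mean).
Var(S) = n·Var(X_i) = 1411·185 = 261035.
Chebyshev: Pr(|S − 1411·79.8| ≥ 1532) ≤ Var(S)/1532² = 261035/2347024 = 0.1112.

0.1112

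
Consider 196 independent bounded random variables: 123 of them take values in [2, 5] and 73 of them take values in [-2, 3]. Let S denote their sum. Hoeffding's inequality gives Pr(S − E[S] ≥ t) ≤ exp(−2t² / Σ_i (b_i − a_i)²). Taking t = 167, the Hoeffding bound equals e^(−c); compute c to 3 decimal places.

Σ(b_i − a_i)² = 123·3² + 73·5² = 2932.
c = 2t² / 2932 = 2·167² / 2932 = 19.0239.

19.024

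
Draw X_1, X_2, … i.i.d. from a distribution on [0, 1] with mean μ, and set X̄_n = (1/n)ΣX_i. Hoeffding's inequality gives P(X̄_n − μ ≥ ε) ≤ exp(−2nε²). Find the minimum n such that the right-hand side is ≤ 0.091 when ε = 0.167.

Require exp(−2nε²) ≤ 0.091, i.e. 2nε² ≥ ln(1/0.091) = 2.396896.
So n ≥ 2.396896 / (2·0.167²) = 42.972.
The smallest integer n is 43.

43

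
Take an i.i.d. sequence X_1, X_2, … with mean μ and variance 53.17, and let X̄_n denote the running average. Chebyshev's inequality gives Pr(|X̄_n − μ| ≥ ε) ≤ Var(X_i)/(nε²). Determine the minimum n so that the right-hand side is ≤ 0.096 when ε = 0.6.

Require 53.17/(n·0.6²) ≤ 0.096, i.e. n ≥ 53.17/(0.096·0.6²) = 1538.484.
The smallest integer n is 1539.

1539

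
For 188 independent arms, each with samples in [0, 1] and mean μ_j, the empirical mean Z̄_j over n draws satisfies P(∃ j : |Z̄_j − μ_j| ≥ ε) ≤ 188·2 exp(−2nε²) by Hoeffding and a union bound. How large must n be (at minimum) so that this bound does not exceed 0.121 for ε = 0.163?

Need 2·188·exp(−2nε²) ≤ 0.121, i.e. exp(−2nε²) ≤ 0.121/376.
So 2nε² ≥ ln(376/0.121) = 8.041554.
Hence n ≥ 8.041554/(2·0.163²) = 151.333.
The smallest integer n is 152.

152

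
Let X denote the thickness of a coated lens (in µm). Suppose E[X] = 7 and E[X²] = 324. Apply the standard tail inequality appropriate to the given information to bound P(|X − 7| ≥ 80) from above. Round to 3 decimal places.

The first two moments determine the variance, so Chebyshev's inequality is the sharpest standard bound available.
Var(X) = E[X²] − (E[X])² = 324 − 49 = 275.
Chebyshev's inequality: P(|X − μ| ≥ t) ≤ Var(X)/t² = 275/6400 = 0.0430.

0.043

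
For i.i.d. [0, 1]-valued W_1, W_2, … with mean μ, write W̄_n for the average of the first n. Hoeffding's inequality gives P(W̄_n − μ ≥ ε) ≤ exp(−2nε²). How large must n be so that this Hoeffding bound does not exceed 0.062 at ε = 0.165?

Require exp(−2nε²) ≤ 0.062, i.e. 2nε² ≥ ln(1/0.062) = 2.780621.
So n ≥ 2.780621 / (2·0.165²) = 51.067.
The smallest integer n is 52.

52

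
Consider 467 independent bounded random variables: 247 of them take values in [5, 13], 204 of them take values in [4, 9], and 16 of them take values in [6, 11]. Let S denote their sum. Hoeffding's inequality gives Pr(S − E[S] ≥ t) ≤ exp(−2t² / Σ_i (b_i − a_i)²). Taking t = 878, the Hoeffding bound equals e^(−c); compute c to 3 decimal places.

Σ(b_i − a_i)² = 247·8² + 204·5² + 16·5² = 21308.
c = 2t² / 21308 = 2·878² / 21308 = 72.3563.

72.356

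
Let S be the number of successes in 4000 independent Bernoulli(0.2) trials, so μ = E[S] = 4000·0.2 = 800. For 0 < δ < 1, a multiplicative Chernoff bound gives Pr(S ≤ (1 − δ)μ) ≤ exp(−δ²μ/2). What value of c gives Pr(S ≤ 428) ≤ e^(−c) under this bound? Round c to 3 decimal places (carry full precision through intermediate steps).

86.490

Write 428 = (1 − δ)μ, so δ = 1 − 428/800 = 0.465…
Then the exponent is δ²μ/2 = (μ − 428)²/(2μ) = 86.490000.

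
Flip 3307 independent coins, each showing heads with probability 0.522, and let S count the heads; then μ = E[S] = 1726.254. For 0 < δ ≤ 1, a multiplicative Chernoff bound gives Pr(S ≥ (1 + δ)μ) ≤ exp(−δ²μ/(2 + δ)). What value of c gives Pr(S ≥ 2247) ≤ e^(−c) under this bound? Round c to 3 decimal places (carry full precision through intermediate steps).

68.250

Write 2247 = (1 + δ)μ, so δ = 2247/1726.254 − 1 = 0.3016624…
Then the exponent is δ²μ/(2 + δ) = (2247 − μ)² / (μ·(2 + δ)) = 68.250456.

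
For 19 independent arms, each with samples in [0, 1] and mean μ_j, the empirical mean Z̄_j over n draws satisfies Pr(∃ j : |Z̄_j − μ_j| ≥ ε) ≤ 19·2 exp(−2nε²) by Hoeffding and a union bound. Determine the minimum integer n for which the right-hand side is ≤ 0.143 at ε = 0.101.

274

Need 2·19·exp(−2nε²) ≤ 0.143, i.e. exp(−2nε²) ≤ 0.143/38.
So 2nε² ≥ ln(38/0.143) = 5.582497.
Hence n ≥ 5.582497/(2·0.101²) = 273.625.
The smallest integer n is 274.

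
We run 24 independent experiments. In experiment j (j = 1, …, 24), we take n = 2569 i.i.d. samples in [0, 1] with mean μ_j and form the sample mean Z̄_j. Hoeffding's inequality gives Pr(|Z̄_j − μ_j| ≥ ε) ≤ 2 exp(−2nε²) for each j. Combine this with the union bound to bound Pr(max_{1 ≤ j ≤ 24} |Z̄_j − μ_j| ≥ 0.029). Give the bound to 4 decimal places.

0.6377

Per-experiment Hoeffding bound: 2·exp(−2·2569·0.029²) = 2·exp(−4.32106) = 0.026572.
Union bound over 24 events: 24·0.026572 = 0.63772.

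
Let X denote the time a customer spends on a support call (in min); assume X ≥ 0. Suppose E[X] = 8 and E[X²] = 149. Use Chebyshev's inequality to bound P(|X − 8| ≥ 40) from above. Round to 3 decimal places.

0.053

Var(X) = E[X²] − (E[X])² = 149 − 64 = 85.
Chebyshev's inequality: P(|X − μ| ≥ t) ≤ Var(X)/t² = 85/1600 = 0.0531.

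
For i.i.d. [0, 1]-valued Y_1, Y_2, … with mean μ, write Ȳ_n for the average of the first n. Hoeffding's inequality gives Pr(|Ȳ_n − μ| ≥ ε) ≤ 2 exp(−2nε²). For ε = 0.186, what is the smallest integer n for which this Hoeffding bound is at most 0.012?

Require 2·exp(−2nε²) ≤ 0.012, i.e. 2nε² ≥ ln(2/0.012) = 5.115996.
So n ≥ 5.115996 / (2·0.186²) = 73.939.
The smallest integer n is 74.

74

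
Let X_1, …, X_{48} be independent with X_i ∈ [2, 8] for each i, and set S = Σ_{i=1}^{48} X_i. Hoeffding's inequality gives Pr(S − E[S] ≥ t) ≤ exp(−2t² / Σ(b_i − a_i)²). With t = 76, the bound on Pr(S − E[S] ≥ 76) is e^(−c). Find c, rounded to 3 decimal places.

6.685

Σ(b_i − a_i)² = 48·(6)² = 1728.
c = 2t²/1728 = 2·76²/1728 = 6.6852.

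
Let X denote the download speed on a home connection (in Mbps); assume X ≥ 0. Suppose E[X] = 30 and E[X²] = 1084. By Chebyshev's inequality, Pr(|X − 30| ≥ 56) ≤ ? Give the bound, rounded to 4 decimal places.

0.0587

Var(X) = E[X²] − (E[X])² = 1084 − 900 = 184.
Chebyshev's inequality: Pr(|X − μ| ≥ t) ≤ Var(X)/t² = 184/3136 = 0.0587.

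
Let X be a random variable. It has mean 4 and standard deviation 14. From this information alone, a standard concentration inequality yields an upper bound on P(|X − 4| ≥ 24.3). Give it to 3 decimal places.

0.332

Mean and variance are known, so Chebyshev's inequality applies.
Chebyshev: P(|X − μ| ≥ t) ≤ Var(X)/t².
Var(X) = σ² = 14² = 196.
Bound = 196 / 590.49 = 0.3319.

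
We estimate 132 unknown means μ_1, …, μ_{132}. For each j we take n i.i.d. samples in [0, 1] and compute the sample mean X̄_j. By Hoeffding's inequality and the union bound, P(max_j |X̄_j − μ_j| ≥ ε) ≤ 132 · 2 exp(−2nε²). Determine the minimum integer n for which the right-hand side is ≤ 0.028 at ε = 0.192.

Need 2·132·exp(−2nε²) ≤ 0.028, i.e. exp(−2nε²) ≤ 0.028/264.
So 2nε² ≥ ln(264/0.028) = 9.151500.
Hence n ≥ 9.151500/(2·0.192²) = 124.125.
The smallest integer n is 125.

125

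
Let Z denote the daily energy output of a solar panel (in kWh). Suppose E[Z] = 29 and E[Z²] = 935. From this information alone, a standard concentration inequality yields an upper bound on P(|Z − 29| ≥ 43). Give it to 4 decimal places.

0.0508

The first two moments determine the variance, so Chebyshev's inequality is the sharpest standard bound available.
Var(Z) = E[Z²] − (E[Z])² = 935 − 841 = 94.
Chebyshev's inequality: P(|Z − μ| ≥ t) ≤ Var(Z)/t² = 94/1849 = 0.0508.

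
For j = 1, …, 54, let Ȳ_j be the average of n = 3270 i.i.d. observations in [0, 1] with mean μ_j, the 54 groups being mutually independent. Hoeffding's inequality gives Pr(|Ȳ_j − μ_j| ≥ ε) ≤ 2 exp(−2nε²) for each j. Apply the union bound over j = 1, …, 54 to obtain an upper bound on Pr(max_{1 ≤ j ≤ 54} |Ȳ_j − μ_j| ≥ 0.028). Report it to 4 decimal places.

0.6407

Per-experiment Hoeffding bound: 2·exp(−2·3270·0.028²) = 2·exp(−5.12736) = 0.011864.
Union bound over 54 events: 54·0.011864 = 0.64068.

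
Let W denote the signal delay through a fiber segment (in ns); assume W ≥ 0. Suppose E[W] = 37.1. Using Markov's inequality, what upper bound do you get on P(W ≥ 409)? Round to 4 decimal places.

Markov's inequality: for a non-negative random variable, P(W ≥ a) ≤ E[W]/a.
Here E[W] = 37.1 and a = 409, so the bound is 37.1/409 = 0.0907.

0.0907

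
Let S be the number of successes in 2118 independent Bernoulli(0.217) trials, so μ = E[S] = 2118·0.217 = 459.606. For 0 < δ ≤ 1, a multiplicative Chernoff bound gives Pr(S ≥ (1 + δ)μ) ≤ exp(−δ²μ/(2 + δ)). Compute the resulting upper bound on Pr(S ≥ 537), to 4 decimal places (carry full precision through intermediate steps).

Write 537 = (1 + δ)μ, so δ = 537/459.606 − 1 = 0.1683921…
Then the exponent is δ²μ/(2 + δ) = (537 − μ)² / (μ·(2 + δ)) = 6.010230.
Bound = exp(−6.010230) = 0.00245.

0.0025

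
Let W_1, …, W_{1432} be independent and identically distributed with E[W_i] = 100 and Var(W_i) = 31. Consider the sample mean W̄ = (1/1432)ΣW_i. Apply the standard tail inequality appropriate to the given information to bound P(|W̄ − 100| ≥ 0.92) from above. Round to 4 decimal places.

With mean and variance of each term known, Chebyshev's inequality bounds the deviation of the sum (or sample mean).
Var(W̄) = Var(W_i)/n = 31/1432 = 0.021648.
Chebyshev: P(|W̄ − 100| ≥ 0.92) ≤ Var(W̄)/(0.92)² = 31/(1432·0.92²) = 0.0256.

0.0256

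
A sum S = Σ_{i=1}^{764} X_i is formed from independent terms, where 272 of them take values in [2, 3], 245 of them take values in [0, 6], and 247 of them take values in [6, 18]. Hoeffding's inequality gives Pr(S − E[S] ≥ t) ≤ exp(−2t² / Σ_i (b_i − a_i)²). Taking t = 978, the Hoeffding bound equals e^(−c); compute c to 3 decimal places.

Σ(b_i − a_i)² = 272·1² + 245·6² + 247·12² = 44660.
c = 2t² / 44660 = 2·978² / 44660 = 42.8340.

42.834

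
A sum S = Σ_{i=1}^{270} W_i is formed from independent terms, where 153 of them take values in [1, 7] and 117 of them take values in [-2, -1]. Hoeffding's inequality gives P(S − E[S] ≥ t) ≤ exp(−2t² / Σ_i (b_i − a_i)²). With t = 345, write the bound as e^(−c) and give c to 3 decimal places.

42.320

Σ(b_i − a_i)² = 153·6² + 117·1² = 5625.
c = 2t² / 5625 = 2·345² / 5625 = 42.3200.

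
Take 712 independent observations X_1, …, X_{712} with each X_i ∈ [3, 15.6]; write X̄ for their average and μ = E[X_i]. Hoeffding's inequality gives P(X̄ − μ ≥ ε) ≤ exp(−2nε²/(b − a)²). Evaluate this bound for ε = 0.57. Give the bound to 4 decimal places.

Exponent: 2nε²/(b − a)² = 2·712·0.57² / 12.6² = 2.91420.
Bound = exp(−2.91420) = 0.05425.

0.0542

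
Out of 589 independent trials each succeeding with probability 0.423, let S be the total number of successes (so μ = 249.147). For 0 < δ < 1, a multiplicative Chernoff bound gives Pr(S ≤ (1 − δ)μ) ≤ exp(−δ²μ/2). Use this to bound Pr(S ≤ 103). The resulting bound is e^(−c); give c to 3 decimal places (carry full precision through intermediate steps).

Write 103 = (1 − δ)μ, so δ = 1 − 103/249.147 = 0.5865894…
Then the exponent is δ²μ/2 = (μ − 103)²/(2μ) = 42.864144.

42.864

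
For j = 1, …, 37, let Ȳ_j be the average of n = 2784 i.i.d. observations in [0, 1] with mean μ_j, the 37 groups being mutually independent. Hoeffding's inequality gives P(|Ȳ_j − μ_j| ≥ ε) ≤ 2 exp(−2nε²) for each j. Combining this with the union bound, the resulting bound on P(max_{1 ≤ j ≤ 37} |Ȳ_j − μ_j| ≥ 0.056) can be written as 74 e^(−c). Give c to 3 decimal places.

Union bound over the 37 events: P(max_{1 ≤ j ≤ 37} |Ȳ_j − μ_j| ≥ 0.056) ≤ 37·2·exp(−2nε²) = 74 exp(−2·2784·0.056²).
So c = 2·2784·0.056² = 17.4612.

17.461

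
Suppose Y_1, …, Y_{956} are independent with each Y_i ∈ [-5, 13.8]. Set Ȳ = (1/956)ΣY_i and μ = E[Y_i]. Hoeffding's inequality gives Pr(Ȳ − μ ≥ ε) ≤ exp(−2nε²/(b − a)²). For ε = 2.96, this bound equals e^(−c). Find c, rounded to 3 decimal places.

c = 2nε²/(b − a)² = 2·956·2.96² / 18.8² = 47.3975.

47.398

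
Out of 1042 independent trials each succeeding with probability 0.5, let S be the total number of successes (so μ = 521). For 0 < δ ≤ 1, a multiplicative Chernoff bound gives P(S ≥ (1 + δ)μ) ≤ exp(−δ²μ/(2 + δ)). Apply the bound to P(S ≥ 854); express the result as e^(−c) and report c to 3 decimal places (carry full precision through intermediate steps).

80.647

Write 854 = (1 + δ)μ, so δ = 854/521 − 1 = 0.6391555…
Then the exponent is δ²μ/(2 + δ) = (854 − μ)² / (μ·(2 + δ)) = 80.646545.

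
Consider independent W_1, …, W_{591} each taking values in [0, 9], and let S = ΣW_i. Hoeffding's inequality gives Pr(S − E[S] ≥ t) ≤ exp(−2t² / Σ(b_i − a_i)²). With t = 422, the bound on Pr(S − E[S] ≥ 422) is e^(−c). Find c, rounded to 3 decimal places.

7.440

Σ(b_i − a_i)² = 591·(9)² = 47871.
c = 2t²/47871 = 2·422²/47871 = 7.4402.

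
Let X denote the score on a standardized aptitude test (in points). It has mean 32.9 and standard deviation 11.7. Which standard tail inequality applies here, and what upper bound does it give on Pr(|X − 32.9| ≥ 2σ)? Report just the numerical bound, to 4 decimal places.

Mean and variance are known, so Chebyshev's inequality applies.
Chebyshev: Pr(|X − μ| ≥ t) ≤ Var(X)/t².
Var(X) = σ² = 11.7² = 136.89.
t = 2·11.7 = 23.4.
Bound = 136.89 / 547.56 = 0.2500.

0.2500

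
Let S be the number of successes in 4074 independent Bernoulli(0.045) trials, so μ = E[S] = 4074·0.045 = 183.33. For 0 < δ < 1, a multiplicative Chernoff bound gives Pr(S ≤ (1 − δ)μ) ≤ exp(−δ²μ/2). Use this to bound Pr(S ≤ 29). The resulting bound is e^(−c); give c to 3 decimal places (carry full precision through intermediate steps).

Write 29 = (1 − δ)μ, so δ = 1 − 29/183.33 = 0.8418153…
Then the exponent is δ²μ/2 = (μ − 29)²/(2μ) = 64.958678.

64.959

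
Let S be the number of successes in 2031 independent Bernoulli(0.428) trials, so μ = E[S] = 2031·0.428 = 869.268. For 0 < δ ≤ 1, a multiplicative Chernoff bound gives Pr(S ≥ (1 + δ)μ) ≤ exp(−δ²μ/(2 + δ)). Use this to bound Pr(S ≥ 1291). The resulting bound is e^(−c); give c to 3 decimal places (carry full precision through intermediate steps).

Write 1291 = (1 + δ)μ, so δ = 1291/869.268 − 1 = 0.4851576…
Then the exponent is δ²μ/(2 + δ) = (1291 − μ)² / (μ·(2 + δ)) = 82.331396.

82.331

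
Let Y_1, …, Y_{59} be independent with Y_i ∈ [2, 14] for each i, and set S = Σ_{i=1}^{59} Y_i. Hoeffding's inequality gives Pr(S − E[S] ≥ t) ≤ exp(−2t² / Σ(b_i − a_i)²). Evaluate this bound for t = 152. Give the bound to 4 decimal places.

0.0043

Σ(b_i − a_i)² = 59·(12)² = 8496.
Exponent = 2·152²/8496 = 5.4388.
Bound = exp(−5.4388) = 0.00434.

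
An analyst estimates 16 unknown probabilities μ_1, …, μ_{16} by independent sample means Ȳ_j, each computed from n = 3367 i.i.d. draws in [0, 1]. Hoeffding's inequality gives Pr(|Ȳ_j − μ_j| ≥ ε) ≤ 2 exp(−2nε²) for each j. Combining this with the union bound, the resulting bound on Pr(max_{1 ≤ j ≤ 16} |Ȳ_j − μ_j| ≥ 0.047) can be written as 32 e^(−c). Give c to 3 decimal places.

14.875

Union bound over the 16 events: Pr(max_{1 ≤ j ≤ 16} |Ȳ_j − μ_j| ≥ 0.047) ≤ 16·2·exp(−2nε²) = 32 exp(−2·3367·0.047²).
So c = 2·3367·0.047² = 14.8754.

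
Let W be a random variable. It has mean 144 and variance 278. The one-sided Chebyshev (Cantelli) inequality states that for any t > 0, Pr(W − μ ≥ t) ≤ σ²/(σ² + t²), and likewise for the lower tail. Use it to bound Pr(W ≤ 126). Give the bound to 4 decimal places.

Here σ² = 278 and t = 18, so σ² + t² = 602.
Cantelli's bound: 278/602 = 0.4618.

0.4618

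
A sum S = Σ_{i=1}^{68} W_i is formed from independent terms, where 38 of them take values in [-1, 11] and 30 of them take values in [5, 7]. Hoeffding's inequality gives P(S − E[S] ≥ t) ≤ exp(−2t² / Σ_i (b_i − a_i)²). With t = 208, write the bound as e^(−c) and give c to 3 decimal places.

15.474

Σ(b_i − a_i)² = 38·12² + 30·2² = 5592.
c = 2t² / 5592 = 2·208² / 5592 = 15.4735.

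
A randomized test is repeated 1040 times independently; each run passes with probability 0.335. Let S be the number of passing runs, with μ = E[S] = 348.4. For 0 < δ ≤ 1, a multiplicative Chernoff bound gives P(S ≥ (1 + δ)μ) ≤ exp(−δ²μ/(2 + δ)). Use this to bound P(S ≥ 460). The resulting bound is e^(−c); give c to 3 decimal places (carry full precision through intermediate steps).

15.406

Write 460 = (1 + δ)μ, so δ = 460/348.4 − 1 = 0.3203215…
Then the exponent is δ²μ/(2 + δ) = (460 − μ)² / (μ·(2 + δ)) = 15.406432.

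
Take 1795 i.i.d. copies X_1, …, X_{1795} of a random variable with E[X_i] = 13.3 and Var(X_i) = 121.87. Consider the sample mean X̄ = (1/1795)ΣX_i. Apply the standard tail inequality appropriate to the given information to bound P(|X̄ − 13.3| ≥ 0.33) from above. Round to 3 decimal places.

0.623

With mean and variance of each term known, Chebyshev's inequality bounds the deviation of the sum (or sample mean).
Var(X̄) = Var(X_i)/n = 121.87/1795 = 0.067894.
Chebyshev: P(|X̄ − 13.3| ≥ 0.33) ≤ Var(X̄)/(0.33)² = 121.87/(1795·0.33²) = 0.6235.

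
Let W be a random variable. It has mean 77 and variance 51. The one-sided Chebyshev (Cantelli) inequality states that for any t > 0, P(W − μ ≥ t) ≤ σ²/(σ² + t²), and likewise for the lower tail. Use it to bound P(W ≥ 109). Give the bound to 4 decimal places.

0.0474

Here σ² = 51 and t = 32, so σ² + t² = 1075.
Cantelli's bound: 51/1075 = 0.0474.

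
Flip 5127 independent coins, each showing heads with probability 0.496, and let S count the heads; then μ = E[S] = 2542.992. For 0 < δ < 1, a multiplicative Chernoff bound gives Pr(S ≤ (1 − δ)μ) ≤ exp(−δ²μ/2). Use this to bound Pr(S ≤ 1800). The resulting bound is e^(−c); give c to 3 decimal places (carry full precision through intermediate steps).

Write 1800 = (1 − δ)μ, so δ = 1 − 1800/2542.992 = 0.2921724…
Then the exponent is δ²μ/2 = (μ − 1800)²/(2μ) = 108.540867.

108.541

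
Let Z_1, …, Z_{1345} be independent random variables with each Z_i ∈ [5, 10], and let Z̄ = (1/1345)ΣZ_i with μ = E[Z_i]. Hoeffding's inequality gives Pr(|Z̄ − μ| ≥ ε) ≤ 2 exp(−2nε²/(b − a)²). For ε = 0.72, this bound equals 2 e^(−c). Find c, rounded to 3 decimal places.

55.780

c = 2nε²/(b − a)² = 2·1345·0.72² / 5² = 55.7798.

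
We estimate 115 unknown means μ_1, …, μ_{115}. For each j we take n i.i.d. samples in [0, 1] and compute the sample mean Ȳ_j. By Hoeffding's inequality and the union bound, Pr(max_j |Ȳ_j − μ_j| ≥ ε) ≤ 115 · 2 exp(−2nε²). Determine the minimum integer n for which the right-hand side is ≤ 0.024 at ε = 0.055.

1516

Need 2·115·exp(−2nε²) ≤ 0.024, i.e. exp(−2nε²) ≤ 0.024/230.
So 2nε² ≥ ln(230/0.024) = 9.167781.
Hence n ≥ 9.167781/(2·0.055²) = 1515.336.
The smallest integer n is 1516.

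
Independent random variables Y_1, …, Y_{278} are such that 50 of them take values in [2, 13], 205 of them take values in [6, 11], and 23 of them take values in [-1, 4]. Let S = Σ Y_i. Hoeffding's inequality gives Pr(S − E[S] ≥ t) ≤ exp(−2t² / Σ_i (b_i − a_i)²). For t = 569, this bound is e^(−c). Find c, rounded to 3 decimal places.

Σ(b_i − a_i)² = 50·11² + 205·5² + 23·5² = 11750.
c = 2t² / 11750 = 2·569² / 11750 = 55.1083.

55.108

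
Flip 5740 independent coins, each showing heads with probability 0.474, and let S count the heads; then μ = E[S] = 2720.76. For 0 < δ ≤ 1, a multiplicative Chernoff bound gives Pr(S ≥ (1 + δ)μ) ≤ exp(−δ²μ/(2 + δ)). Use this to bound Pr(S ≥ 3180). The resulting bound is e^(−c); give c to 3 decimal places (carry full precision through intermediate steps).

Write 3180 = (1 + δ)μ, so δ = 3180/2720.76 − 1 = 0.1687911…
Then the exponent is δ²μ/(2 + δ) = (3180 − μ)² / (μ·(2 + δ)) = 35.741392.

35.741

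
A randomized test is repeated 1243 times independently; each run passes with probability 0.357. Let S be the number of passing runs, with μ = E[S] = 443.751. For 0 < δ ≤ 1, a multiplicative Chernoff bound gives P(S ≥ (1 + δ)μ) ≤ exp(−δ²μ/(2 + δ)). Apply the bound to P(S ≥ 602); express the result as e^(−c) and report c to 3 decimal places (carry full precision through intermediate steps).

Write 602 = (1 + δ)μ, so δ = 602/443.751 − 1 = 0.3566167…
Then the exponent is δ²μ/(2 + δ) = (602 − μ)² / (μ·(2 + δ)) = 23.947140.

23.947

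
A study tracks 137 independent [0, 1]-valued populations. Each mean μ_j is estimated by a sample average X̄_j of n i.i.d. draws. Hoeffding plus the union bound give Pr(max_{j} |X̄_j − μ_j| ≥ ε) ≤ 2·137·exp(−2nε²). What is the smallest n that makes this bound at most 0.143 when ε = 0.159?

Need 2·137·exp(−2nε²) ≤ 0.143, i.e. exp(−2nε²) ≤ 0.143/274.
So 2nε² ≥ ln(274/0.143) = 7.558039.
Hence n ≥ 7.558039/(2·0.159²) = 149.481.
The smallest integer n is 150.

150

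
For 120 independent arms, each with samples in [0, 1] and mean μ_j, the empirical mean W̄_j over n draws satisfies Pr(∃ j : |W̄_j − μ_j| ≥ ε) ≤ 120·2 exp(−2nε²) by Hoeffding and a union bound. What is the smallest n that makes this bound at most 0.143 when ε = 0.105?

337

Need 2·120·exp(−2nε²) ≤ 0.143, i.e. exp(−2nε²) ≤ 0.143/240.
So 2nε² ≥ ln(240/0.143) = 7.425550.
Hence n ≥ 7.425550/(2·0.105²) = 336.760.
The smallest integer n is 337.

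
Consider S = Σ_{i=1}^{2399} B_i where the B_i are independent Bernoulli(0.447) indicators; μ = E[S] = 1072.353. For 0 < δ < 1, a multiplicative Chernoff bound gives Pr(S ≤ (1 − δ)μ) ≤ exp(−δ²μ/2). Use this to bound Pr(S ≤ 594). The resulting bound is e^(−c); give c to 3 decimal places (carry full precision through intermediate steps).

106.691

Write 594 = (1 − δ)μ, so δ = 1 − 594/1072.353 = 0.4460779…
Then the exponent is δ²μ/2 = (μ − 594)²/(2μ) = 106.691357.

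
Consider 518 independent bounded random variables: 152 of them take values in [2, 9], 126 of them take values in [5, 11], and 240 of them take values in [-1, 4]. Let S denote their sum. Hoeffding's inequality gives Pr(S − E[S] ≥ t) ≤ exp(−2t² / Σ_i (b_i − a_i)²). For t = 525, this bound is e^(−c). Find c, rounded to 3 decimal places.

Σ(b_i − a_i)² = 152·7² + 126·6² + 240·5² = 17984.
c = 2t² / 17984 = 2·525² / 17984 = 30.6522.

30.652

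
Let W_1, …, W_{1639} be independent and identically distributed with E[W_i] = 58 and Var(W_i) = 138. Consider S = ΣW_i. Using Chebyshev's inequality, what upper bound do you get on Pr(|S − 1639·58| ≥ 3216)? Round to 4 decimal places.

0.0219

Var(S) = n·Var(W_i) = 1639·138 = 226182.
Chebyshev: Pr(|S − 1639·58| ≥ 3216) ≤ Var(S)/3216² = 226182/10342656 = 0.0219.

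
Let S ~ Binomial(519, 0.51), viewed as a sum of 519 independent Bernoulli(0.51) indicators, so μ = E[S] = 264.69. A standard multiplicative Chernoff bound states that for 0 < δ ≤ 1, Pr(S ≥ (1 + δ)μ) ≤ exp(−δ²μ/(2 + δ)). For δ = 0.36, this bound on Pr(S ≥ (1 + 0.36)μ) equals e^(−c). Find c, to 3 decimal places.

14.536

c = δ²μ/(2 + δ) = 0.36²·264.69/(2 + 0.36) = 14.5355.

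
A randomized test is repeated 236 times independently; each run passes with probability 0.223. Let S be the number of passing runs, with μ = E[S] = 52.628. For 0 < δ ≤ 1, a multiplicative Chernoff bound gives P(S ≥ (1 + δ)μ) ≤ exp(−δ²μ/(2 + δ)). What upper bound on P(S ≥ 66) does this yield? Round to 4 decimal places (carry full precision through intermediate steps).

0.2215

Write 66 = (1 + δ)μ, so δ = 66/52.628 − 1 = 0.2540853…
Then the exponent is δ²μ/(2 + δ) = (66 − μ)² / (μ·(2 + δ)) = 1.507320.
Bound = exp(−1.507320) = 0.22150.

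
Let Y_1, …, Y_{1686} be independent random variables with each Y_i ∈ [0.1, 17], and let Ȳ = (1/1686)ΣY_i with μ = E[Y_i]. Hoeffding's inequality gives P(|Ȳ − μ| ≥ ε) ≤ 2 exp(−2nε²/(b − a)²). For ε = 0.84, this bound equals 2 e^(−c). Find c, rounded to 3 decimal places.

8.331

c = 2nε²/(b − a)² = 2·1686·0.84² / 16.9² = 8.3305.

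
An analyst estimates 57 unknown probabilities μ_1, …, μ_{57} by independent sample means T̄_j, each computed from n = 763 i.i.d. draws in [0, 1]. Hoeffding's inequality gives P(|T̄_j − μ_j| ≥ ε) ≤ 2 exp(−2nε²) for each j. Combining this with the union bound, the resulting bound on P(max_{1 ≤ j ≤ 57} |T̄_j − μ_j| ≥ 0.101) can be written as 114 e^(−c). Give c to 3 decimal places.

Union bound over the 57 events: P(max_{1 ≤ j ≤ 57} |T̄_j − μ_j| ≥ 0.101) ≤ 57·2·exp(−2nε²) = 114 exp(−2·763·0.101²).
So c = 2·763·0.101² = 15.5667.

15.567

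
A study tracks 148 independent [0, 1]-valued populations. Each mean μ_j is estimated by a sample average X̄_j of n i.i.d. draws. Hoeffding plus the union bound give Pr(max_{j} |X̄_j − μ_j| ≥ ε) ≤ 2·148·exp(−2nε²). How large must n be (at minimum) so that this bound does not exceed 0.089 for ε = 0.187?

116

Need 2·148·exp(−2nε²) ≤ 0.089, i.e. exp(−2nε²) ≤ 0.089/296.
So 2nε² ≥ ln(296/0.089) = 8.109478.
Hence n ≥ 8.109478/(2·0.187²) = 115.952.
The smallest integer n is 116.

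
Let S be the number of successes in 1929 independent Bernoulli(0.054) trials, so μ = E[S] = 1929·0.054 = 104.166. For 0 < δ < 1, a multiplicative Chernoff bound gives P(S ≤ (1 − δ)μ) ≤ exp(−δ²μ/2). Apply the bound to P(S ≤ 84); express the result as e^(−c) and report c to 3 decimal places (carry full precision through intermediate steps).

1.952

Write 84 = (1 − δ)μ, so δ = 1 − 84/104.166 = 0.1935948…
Then the exponent is δ²μ/2 = (μ − 84)²/(2μ) = 1.952017.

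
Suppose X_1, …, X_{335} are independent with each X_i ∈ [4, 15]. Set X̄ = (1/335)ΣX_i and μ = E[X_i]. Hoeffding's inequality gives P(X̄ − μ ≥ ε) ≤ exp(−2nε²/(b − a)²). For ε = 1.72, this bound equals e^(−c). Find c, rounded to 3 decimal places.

c = 2nε²/(b − a)² = 2·335·1.72² / 11² = 16.3812.

16.381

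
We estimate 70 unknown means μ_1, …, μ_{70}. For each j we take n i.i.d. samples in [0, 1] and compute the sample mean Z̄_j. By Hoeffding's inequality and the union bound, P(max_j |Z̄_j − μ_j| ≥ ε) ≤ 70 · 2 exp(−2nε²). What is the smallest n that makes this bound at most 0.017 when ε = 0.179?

141

Need 2·70·exp(−2nε²) ≤ 0.017, i.e. exp(−2nε²) ≤ 0.017/140.
So 2nε² ≥ ln(140/0.017) = 9.016184.
Hence n ≥ 9.016184/(2·0.179²) = 140.698.
The smallest integer n is 141.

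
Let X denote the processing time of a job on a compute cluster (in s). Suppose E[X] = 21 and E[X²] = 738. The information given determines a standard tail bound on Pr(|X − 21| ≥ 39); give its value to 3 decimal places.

0.195

The first two moments determine the variance, so Chebyshev's inequality is the sharpest standard bound available.
Var(X) = E[X²] − (E[X])² = 738 − 441 = 297.
Chebyshev's inequality: Pr(|X − μ| ≥ t) ≤ Var(X)/t² = 297/1521 = 0.1953.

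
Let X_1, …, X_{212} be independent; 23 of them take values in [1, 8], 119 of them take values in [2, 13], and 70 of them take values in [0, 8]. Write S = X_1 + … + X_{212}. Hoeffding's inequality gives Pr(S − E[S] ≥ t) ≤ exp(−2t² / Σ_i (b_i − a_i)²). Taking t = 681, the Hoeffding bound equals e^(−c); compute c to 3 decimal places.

Σ(b_i − a_i)² = 23·7² + 119·11² + 70·8² = 20006.
c = 2t² / 20006 = 2·681² / 20006 = 46.3622.

46.362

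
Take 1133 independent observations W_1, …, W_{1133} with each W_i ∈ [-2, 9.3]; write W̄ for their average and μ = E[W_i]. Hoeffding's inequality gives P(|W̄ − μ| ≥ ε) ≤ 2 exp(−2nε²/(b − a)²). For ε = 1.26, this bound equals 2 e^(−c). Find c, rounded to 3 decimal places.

c = 2nε²/(b − a)² = 2·1133·1.26² / 11.3² = 28.1737.

28.174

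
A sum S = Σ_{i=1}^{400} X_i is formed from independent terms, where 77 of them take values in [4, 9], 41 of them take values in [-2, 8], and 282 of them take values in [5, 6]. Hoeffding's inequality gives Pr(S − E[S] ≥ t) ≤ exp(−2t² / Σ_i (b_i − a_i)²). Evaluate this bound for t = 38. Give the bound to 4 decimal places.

0.6326

Σ(b_i − a_i)² = 77·5² + 41·10² + 282·1² = 6307.
Exponent = 2·38² / 6307 = 0.45790.
Bound = exp(−0.45790) = 0.63261.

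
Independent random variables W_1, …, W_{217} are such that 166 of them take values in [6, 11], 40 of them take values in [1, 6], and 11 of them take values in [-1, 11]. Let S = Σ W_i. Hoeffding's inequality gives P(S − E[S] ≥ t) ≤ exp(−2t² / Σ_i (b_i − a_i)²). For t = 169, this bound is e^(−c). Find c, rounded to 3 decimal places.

Σ(b_i − a_i)² = 166·5² + 40·5² + 11·12² = 6734.
c = 2t² / 6734 = 2·169² / 6734 = 8.4826.

8.483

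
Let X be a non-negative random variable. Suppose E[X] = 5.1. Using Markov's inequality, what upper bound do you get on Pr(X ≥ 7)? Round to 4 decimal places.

Markov's inequality: for a non-negative random variable, Pr(X ≥ a) ≤ E[X]/a.
Here E[X] = 5.1 and a = 7, so the bound is 5.1/7 = 0.7286.

0.7286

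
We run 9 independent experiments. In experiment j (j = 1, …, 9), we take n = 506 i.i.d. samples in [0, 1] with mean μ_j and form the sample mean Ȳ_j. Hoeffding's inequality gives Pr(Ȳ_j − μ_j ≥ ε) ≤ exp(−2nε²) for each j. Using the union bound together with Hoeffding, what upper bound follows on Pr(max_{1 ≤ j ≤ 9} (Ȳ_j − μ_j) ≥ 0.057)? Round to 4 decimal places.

0.3360

Per-experiment Hoeffding bound: exp(−2·506·0.057²) = exp(−3.28799) = 0.037329.
Union bound over 9 events: 9·0.037329 = 0.33596.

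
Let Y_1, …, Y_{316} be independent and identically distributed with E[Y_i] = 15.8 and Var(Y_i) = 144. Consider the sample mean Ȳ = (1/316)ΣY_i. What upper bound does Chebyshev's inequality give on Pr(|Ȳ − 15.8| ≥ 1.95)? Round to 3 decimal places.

0.120

Var(Ȳ) = Var(Y_i)/n = 144/316 = 0.4557.
Chebyshev: Pr(|Ȳ − 15.8| ≥ 1.95) ≤ Var(Ȳ)/(1.95)² = 144/(316·1.95²) = 0.1198.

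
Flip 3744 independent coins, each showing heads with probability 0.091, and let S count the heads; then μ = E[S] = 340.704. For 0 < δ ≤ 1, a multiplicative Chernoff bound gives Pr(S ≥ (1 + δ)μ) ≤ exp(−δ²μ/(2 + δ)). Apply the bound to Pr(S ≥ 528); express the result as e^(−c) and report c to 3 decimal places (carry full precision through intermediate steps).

40.382

Write 528 = (1 + δ)μ, so δ = 528/340.704 − 1 = 0.5497323…
Then the exponent is δ²μ/(2 + δ) = (528 − μ)² / (μ·(2 + δ)) = 40.381754.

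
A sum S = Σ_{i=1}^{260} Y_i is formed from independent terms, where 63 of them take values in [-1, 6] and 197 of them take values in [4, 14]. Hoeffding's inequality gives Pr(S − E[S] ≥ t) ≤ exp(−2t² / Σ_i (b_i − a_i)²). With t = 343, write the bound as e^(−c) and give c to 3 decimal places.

Σ(b_i − a_i)² = 63·7² + 197·10² = 22787.
c = 2t² / 22787 = 2·343² / 22787 = 10.3260.

10.326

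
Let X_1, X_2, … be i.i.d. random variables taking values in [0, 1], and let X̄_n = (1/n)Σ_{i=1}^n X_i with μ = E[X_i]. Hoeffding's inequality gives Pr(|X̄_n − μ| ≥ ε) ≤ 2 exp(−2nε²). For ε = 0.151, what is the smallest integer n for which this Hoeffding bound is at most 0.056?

Require 2·exp(−2nε²) ≤ 0.056, i.e. 2nε² ≥ ln(2/0.056) = 3.575551.
So n ≥ 3.575551 / (2·0.151²) = 78.408.
The smallest integer n is 79.

79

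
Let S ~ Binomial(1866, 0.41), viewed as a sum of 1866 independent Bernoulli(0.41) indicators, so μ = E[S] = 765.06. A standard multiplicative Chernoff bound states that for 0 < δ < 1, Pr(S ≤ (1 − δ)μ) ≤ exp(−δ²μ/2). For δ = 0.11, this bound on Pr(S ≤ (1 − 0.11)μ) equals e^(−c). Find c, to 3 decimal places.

c = δ²μ/2 = 0.11²·765.06/2 = 4.6286.

4.629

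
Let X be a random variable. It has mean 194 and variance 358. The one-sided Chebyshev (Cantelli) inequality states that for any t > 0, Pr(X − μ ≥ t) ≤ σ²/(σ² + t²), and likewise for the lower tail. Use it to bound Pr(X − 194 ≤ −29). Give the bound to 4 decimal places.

Here σ² = 358 and t = 29, so σ² + t² = 1199.
Cantelli's bound: 358/1199 = 0.2986.

0.2986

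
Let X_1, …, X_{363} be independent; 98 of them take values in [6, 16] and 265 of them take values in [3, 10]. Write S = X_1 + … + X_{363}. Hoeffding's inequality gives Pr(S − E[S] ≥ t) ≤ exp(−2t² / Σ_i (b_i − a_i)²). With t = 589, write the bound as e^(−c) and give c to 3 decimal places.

Σ(b_i − a_i)² = 98·10² + 265·7² = 22785.
c = 2t² / 22785 = 2·589² / 22785 = 30.4517.

30.452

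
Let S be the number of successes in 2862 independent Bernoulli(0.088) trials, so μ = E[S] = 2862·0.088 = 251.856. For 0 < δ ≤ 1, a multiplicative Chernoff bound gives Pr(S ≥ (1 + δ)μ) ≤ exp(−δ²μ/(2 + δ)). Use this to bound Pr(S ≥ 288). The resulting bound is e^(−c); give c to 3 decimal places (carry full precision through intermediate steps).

2.420

Write 288 = (1 + δ)μ, so δ = 288/251.856 − 1 = 0.1435106…
Then the exponent is δ²μ/(2 + δ) = (288 − μ)² / (μ·(2 + δ)) = 2.419884.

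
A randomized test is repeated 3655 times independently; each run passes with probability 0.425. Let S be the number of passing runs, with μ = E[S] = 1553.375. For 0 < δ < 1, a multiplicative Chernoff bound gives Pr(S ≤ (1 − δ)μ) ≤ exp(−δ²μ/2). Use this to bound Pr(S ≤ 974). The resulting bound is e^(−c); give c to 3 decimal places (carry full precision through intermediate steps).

Write 974 = (1 − δ)μ, so δ = 1 − 974/1553.375 = 0.3729782…
Then the exponent is δ²μ/2 = (μ − 974)²/(2μ) = 108.047120.

108.047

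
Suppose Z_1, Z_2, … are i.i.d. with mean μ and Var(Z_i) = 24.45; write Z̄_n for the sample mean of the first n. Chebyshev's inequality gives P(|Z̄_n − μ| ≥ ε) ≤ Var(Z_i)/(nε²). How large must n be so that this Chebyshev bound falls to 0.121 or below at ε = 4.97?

Require 24.45/(n·4.97²) ≤ 0.121, i.e. n ≥ 24.45/(0.121·4.97²) = 8.181.
The smallest integer n is 9.

9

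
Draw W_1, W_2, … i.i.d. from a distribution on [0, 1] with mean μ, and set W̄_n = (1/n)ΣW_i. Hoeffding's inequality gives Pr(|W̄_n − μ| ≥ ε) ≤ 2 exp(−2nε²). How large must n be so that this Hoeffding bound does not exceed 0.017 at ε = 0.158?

96

Require 2·exp(−2nε²) ≤ 0.017, i.e. 2nε² ≥ ln(2/0.017) = 4.767689.
So n ≥ 4.767689 / (2·0.158²) = 95.491.
The smallest integer n is 96.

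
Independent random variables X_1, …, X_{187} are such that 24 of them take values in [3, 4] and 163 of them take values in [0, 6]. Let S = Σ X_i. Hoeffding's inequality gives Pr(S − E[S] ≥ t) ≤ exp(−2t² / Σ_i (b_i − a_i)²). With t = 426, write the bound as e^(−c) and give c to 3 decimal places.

Σ(b_i − a_i)² = 24·1² + 163·6² = 5892.
c = 2t² / 5892 = 2·426² / 5892 = 61.6008.

61.601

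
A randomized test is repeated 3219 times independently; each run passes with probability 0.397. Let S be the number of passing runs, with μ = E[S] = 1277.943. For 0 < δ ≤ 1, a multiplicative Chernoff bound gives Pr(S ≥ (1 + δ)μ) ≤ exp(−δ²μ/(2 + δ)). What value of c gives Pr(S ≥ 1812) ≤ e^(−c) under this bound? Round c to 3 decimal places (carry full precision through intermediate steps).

Write 1812 = (1 + δ)μ, so δ = 1812/1277.943 − 1 = 0.4179036…
Then the exponent is δ²μ/(2 + δ) = (1812 − μ)² / (μ·(2 + δ)) = 92.304900.

92.305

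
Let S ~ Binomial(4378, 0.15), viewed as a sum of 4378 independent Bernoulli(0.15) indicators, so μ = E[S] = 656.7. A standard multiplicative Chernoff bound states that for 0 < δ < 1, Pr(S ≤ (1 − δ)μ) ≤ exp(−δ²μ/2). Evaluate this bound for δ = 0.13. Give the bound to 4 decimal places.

Exponent = δ²μ/2 = 0.13²·656.7/2 = 5.5491.
Bound = exp(−5.5491) = 0.00389.

0.0039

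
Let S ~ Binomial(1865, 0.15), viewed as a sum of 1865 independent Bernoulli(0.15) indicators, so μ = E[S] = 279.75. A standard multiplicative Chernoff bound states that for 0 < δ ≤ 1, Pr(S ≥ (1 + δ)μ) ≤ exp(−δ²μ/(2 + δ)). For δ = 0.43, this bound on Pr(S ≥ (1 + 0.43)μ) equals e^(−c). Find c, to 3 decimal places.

21.286

c = δ²μ/(2 + δ) = 0.43²·279.75/(2 + 0.43) = 21.2863.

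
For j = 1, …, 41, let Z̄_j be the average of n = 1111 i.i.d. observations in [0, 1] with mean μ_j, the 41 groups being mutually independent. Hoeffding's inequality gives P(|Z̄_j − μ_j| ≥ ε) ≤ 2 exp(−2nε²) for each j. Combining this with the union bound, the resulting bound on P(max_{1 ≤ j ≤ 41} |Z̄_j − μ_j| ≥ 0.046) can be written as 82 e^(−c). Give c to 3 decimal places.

Union bound over the 41 events: P(max_{1 ≤ j ≤ 41} |Z̄_j − μ_j| ≥ 0.046) ≤ 41·2·exp(−2nε²) = 82 exp(−2·1111·0.046²).
So c = 2·1111·0.046² = 4.7018.

4.702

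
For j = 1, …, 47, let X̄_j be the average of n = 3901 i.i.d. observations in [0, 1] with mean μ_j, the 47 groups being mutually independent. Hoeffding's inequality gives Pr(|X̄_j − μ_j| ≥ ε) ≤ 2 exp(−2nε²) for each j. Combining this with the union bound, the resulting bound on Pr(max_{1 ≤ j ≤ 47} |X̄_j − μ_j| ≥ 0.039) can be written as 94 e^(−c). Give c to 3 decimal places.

11.867

Union bound over the 47 events: Pr(max_{1 ≤ j ≤ 47} |X̄_j − μ_j| ≥ 0.039) ≤ 47·2·exp(−2nε²) = 94 exp(−2·3901·0.039²).
So c = 2·3901·0.039² = 11.8668.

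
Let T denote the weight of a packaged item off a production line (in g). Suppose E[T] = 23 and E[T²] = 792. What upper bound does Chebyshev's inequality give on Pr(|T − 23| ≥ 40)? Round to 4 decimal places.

Var(T) = E[T²] − (E[T])² = 792 − 529 = 263.
Chebyshev's inequality: Pr(|T − μ| ≥ t) ≤ Var(T)/t² = 263/1600 = 0.1644.

0.1644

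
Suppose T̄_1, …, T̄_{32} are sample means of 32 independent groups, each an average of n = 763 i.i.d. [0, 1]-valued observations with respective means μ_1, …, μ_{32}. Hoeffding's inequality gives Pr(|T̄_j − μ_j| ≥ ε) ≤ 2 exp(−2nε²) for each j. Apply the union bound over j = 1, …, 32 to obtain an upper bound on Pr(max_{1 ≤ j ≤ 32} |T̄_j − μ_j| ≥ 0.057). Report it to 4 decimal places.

0.4497

Per-experiment Hoeffding bound: 2·exp(−2·763·0.057²) = 2·exp(−4.95797) = 0.014054.
Union bound over 32 events: 32·0.014054 = 0.44974.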